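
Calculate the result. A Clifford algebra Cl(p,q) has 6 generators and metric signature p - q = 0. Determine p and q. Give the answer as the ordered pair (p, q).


We need p + q = 6 and p - q = 0.
Adding: 2p = 6 + 0 = 6, so p = 3.
Then q = 6 - 3 = 3.
(p, q) = (3, 3)


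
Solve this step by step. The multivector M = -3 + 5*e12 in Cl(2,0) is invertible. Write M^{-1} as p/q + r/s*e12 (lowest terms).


M = -3 + 5*e12, where e12^2 = -1.
Since M commutes with its reverse ~M = a - b*e12, M * ~M = a^2 - b^2*e12^2 = a^2 + b^2.
So M^{-1} = ~M / (a^2 + b^2) = (a - b*e12)/(a^2 + b^2).
a^2 + b^2 = 9 + 25 = 34
Scalar part = -3/34 = -3/34
Bivector coeff = -5/34 = -5/34
M^{-1} = -3/34 - 5/34*e12


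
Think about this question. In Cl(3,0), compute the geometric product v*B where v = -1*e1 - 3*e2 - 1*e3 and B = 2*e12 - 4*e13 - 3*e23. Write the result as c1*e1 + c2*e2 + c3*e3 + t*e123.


vB has grade-1 (vector) and grade-3 (trivector) parts: vB = (v _| B) + (v ^ B).
Vector part <vB>_1:
  e1: -v2*b12 - v3*b13 = -(-3)*(2) - (-1)*(-4) = 2
  e2: v1*b12 - v3*b23 = (-1)*(2) - (-1)*(-3) = -5
  e3: v1*b13 + v2*b23 = (-1)*(-4) + (-3)*(-3) = 13
Trivector part <vB>_3:
  e123: v1*b23 - v2*b13 + v3*b12 = (-1)*(-3) - (-3)*(-4) + (-1)*(2) = -11
vB = 2*e1 - 5*e2 + 13*e3 - 11*e123


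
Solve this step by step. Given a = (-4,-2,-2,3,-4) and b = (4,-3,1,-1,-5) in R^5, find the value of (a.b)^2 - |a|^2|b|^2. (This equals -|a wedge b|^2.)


a . b = (-4)*4 + (-2)*(-3) + (-2)*1 + 3*(-1) + (-4)*(-5)
= -16 + 6 + (-2) + (-3) + 20 = 5
|a|^2 = (-4)^2 + (-2)^2 + (-2)^2 + 3^2 + (-4)^2 = 49
|b|^2 = 4^2 + (-3)^2 + 1^2 + (-1)^2 + (-5)^2 = 52
(a.b)^2 = 5^2 = 25
|a|^2 * |b|^2 = 49 * 52 = 2548
Result = 25 - 2548 = -2523


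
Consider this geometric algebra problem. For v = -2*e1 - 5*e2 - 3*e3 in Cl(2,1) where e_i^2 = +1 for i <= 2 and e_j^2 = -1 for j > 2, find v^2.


v^2 = sum of c_i^2 * e_i^2
Positive signature terms (e_i^2 = +1): (-2)^2 + (-5)^2 = 29
Negative signature terms (e_j^2 = -1): (-3)^2 = 9
v^2 = 29 - 9 = 20


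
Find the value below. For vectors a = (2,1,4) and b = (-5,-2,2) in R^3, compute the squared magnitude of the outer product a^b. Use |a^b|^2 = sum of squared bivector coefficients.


a wedge b = (a1*b2 - a2*b1)*e12 + (a1*b3 - a3*b1)*e13 + (a2*b3 - a3*b2)*e23
e12 coeff: 2*(-2) - 1*(-5) = -4 - (-5) = 1
e13 coeff: 2*2 - 4*(-5) = 4 - (-20) = 24
e23 coeff: 1*2 - 4*(-2) = 2 - (-8) = 10
|a wedge b|^2 = 1^2 + 24^2 + 10^2
= 1 + 576 + 100
= 677


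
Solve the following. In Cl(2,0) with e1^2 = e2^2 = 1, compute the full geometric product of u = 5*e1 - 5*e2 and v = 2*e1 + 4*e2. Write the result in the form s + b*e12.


Expand: (5*e1 - 5*e2)(2*e1 + 4*e2)
= 5*2*e1e1 + 5*4*e1e2 + (-5)*2*e2e1 + (-5)*4*e2e2
Using e1^2 = e2^2 = 1, e2e1 = -e1e2:
Scalar part s = 5*2 + (-5)*4 = 10 + (-20) = -10
Bivector part b = 5*4 - (-5)*2 = 20 - (-10) = 30
uv = -10 + 30*e12


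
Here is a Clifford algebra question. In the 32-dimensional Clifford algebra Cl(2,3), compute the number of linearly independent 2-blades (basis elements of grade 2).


Number of grade-k basis blades in Cl(p,q) with n = p + q is C(n, k).
n = 2 + 3 = 5
C(5, 2) = 5! / (2! * 3!)
= 120 / (2 * 6)
= 10


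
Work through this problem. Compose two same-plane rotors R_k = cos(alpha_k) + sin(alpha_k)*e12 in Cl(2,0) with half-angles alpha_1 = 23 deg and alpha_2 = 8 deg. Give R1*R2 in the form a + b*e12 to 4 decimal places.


Same-plane rotors commute and their half-angles add:
R1*R2 = cos(a1 + a2) + sin(a1 + a2)*e12.
a1 + a2 = 23 + 8 = 31 deg
cos(31 deg) = 0.8572
sin(31 deg) = 0.5150
R1*R2 = 0.8572 + 0.5150*e12


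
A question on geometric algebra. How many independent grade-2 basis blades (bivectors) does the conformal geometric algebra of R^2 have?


The conformal model of R^2 uses Cl(3,1) with m = 2 + 2 = 4 generators.
Number of grade-2 blades = C(m, 2) = C(4, 2)
= 4*3/2 = 6


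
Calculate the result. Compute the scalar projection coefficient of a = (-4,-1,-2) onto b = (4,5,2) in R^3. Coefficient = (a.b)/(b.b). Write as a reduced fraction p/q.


Projection coefficient = (a . b) / (b . b)
a . b = (-4)*4 + (-1)*5 + (-2)*2
= -16 + (-5) + (-4) = -25
b . b = 4^2 + 5^2 + 2^2
= 16 + 25 + 4 = 45
Coefficient = -25/45
In lowest terms: -5/9


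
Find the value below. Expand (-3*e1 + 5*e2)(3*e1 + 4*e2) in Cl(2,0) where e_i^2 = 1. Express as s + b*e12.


Expand: (-3*e1 + 5*e2)(3*e1 + 4*e2)
= (-3)*3*e1e1 + (-3)*4*e1e2 + 5*3*e2e1 + 5*4*e2e2
Using e1^2 = e2^2 = 1, e2e1 = -e1e2:
Scalar part s = (-3)*3 + 5*4 = -9 + 20 = 11
Bivector part b = (-3)*4 - 5*3 = -12 - 15 = -27
uv = 11 - 27*e12


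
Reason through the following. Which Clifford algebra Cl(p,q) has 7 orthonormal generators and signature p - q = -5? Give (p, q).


We need p + q = 7 and p - q = -5.
Adding: 2p = 7 + (-5) = 2, so p = 1.
Then q = 7 - 1 = 6.
(p, q) = (1, 6)


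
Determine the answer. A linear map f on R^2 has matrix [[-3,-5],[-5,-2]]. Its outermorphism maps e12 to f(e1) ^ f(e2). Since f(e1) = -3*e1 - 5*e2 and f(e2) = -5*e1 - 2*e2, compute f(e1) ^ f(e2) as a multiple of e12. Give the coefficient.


The outermorphism of a linear map f sends e1^e2 to f(e1)^f(e2).
f(e1) = -3*e1 - 5*e2
f(e2) = -5*e1 - 2*e2
f(e1) ^ f(e2) = (-3*e1 - 5*e2) ^ (-5*e1 - 2*e2)
= (-3)*(-2)*e12 + (-5)*(-5)*e21
= (6 - 25)*e12
= -19*e12
Coefficient = -19


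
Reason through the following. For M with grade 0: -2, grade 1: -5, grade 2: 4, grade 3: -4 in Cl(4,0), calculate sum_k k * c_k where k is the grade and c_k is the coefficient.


Grade-weighted sum = sum of grade_k * coefficient_k
0*(-2) = 0
1*(-5) = -5
2*4 = 8
3*(-4) = -12
Total = 0 + (-5) + 8 + (-12) = -9


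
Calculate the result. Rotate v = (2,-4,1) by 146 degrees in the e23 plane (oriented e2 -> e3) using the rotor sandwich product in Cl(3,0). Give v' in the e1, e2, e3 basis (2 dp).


Rotor R = cos(73deg) - sin(73deg)*e23
Rotation angle theta = 2 * 73 = 146 degrees in the e23 plane (e2 -> e3).
The component perpendicular to the plane (e1) is invariant: v'_1 = v1 = 2.00
cos(146deg) = -0.8290, sin(146deg) = 0.5592
v'_2 = v2*cos(theta) - v3*sin(theta) = -4*(-0.8290) - 1*0.5592 = 2.76
v'_3 = v2*sin(theta) + v3*cos(theta) = -4*0.5592 + 1*(-0.8290) = -3.07
v' = 2.00*e1 + 2.76*e2 - 3.07*e3


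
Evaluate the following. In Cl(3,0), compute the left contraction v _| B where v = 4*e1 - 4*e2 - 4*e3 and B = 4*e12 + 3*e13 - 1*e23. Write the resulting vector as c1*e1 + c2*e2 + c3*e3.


Left contraction v _| B = <vB>_1 (grade-1 part of the geometric product vB).
Using e1_|e12 = e2, e2_|e12 = -e1, e1_|e13 = e3, e3_|e13 = -e1, e2_|e23 = e3, e3_|e23 = -e2:
e1 coeff: -v2*b12 - v3*b13 = -(-4)*(4) - (-4)*(3) = 28
e2 coeff: v1*b12 - v3*b23 = (4)*(4) - (-4)*(-1) = 12
e3 coeff: v1*b13 + v2*b23 = (4)*(3) + (-4)*(-1) = 16
v _| B = 28*e1 + 12*e2 + 16*e3


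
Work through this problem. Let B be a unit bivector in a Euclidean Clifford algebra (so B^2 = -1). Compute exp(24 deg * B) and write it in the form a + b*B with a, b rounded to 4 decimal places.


For a unit bivector B with B^2 = -1, the exponential series gives
e^(theta*B) = cos(theta) + sin(theta)*B (the GA analogue of Euler's formula).
theta = 24 degrees = 0.418879 rad
cos(24 deg) = 0.9135
sin(24 deg) = 0.4067
exp(theta*B) = 0.9135 + 0.4067*B


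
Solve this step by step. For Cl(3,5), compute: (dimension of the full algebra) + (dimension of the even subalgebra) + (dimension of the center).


n = 3 + 5 = 8
Total dim = 2^8 = 256
Even subalgebra dim = 2^7 = 128
n is even, so center dim = 1
Sum = 256 + 128 + 1 = 385


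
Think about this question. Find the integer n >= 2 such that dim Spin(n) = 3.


dim Spin(n) = dim so(n) = n(n-1)/2.
Solve n(n-1)/2 = 3, i.e. n^2 - n - 6 = 0.
Discriminant = 1 + 8*3 = 25
n = (1 + sqrt(25))/2 = (1 + 5)/2 = 3


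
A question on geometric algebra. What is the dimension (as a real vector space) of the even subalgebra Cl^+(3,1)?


Even subalgebra dimension = 2^(n-1)
n = 3 + 1 = 4
2^(4 - 1) = 2^3 = 8
Verification: sum of C(4,k) for even k = 1 + 6 + 1 = 8
Result = 8


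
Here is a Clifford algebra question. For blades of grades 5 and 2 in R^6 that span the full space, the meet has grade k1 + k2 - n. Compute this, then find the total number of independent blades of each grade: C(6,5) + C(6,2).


Meet grade = grade(A) + grade(B) - n
= 5 + 2 - 6 = 1
C(6,5) = 6
C(6,2) = 15
dim_A + dim_B = 6 + 15 = 21


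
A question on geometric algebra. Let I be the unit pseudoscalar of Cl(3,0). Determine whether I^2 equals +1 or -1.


The pseudoscalar I = e1...e_n (product of all n generators) of Cl(p,q) satisfies I^2 = (-1)^(q + n(n-1)/2).
p = 3, q = 0, n = p + q = 3
n(n-1)/2 = 3 * 2 / 2 = 3
Exponent = q + n(n-1)/2 = 0 + 3 = 3
I^2 = (-1)^3 = -1


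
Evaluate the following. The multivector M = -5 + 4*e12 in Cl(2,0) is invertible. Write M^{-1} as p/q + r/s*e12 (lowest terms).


M = -5 + 4*e12, where e12^2 = -1.
Since M commutes with its reverse ~M = a - b*e12, M * ~M = a^2 - b^2*e12^2 = a^2 + b^2.
So M^{-1} = ~M / (a^2 + b^2) = (a - b*e12)/(a^2 + b^2).
a^2 + b^2 = 25 + 16 = 41
Scalar part = -5/41 = -5/41
Bivector coeff = -4/41 = -4/41
M^{-1} = -5/41 - 4/41*e12


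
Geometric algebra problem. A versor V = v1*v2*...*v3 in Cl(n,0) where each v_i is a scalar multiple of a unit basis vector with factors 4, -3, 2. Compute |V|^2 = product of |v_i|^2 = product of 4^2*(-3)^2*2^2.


Each vector v_i has |v_i|^2 = s_i^2
Squared scales: 4^2 = 16, (-3)^2 = 9, 2^2 = 4
|V|^2 = 16 * 9 * 4
= 576


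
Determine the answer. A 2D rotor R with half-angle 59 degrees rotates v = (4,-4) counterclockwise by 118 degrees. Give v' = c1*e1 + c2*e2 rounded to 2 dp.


Rotor R = cos(59deg) - sin(59deg)*e12
Rotation angle theta = 2 * 59 = 118 degrees
v' = R*v*~R rotates v by theta.
cos(118deg) = -0.4695, sin(118deg) = 0.8829
v'_1 = 4*cos(118deg) - (-4)*sin(118deg)
= 4*(-0.4695) - (-4)*0.8829
= 1.65
v'_2 = 4*sin(118deg) + (-4)*cos(118deg)
= 4*0.8829 + (-4)*(-0.4695)
= 5.41
v' = 1.65*e1 + 5.41*e2


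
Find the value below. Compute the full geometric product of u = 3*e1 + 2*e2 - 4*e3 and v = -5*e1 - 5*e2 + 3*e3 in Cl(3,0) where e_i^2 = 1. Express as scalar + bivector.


In Cl(3,0): e_i^2 = 1, e_ie_j = -e_je_i for i != j.
Scalar part = u . v = 3*(-5) + 2*(-5) + (-4)*3
= -15 + (-10) + (-12) = -37
e12 coeff = 3*(-5) - 2*(-5) = -15 - (-10) = -5
e13 coeff = 3*3 - (-4)*(-5) = 9 - 20 = -11
e23 coeff = 2*3 - (-4)*(-5) = 6 - 20 = -14
uv = -37 - 5*e12 - 11*e13 - 14*e23


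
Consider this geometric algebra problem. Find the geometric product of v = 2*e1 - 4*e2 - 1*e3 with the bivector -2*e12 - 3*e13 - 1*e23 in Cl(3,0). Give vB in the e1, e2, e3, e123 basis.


vB has grade-1 (vector) and grade-3 (trivector) parts: vB = (v _| B) + (v ^ B).
Vector part <vB>_1:
  e1: -v2*b12 - v3*b13 = -(-4)*(-2) - (-1)*(-3) = -11
  e2: v1*b12 - v3*b23 = (2)*(-2) - (-1)*(-1) = -5
  e3: v1*b13 + v2*b23 = (2)*(-3) + (-4)*(-1) = -2
Trivector part <vB>_3:
  e123: v1*b23 - v2*b13 + v3*b12 = (2)*(-1) - (-4)*(-3) + (-1)*(-2) = -12
vB = -11*e1 - 5*e2 - 2*e3 - 12*e123


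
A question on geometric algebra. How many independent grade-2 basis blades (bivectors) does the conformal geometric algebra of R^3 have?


The conformal model of R^3 uses Cl(4,1) with m = 3 + 2 = 5 generators.
Number of grade-2 blades = C(m, 2) = C(5, 2)
= 5*4/2 = 10


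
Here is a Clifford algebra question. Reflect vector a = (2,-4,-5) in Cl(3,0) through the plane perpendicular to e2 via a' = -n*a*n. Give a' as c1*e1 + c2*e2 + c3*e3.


Reflection formula: a' = -n*a*n, with n = e2 (unit vector, n^2 = 1).
For reflection through hyperplane perp to e2:
The component along e2 flips sign, others stay.
a = (2, -4, -5)
a' = (2, 4, -5)
a' = 2*e1 + 4*e2 - 5*e3


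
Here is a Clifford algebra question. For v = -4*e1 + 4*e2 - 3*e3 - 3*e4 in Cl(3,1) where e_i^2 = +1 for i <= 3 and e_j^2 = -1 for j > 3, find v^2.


v^2 = sum of c_i^2 * e_i^2
Positive signature terms (e_i^2 = +1): (-4)^2 + 4^2 + (-3)^2 = 41
Negative signature terms (e_j^2 = -1): (-3)^2 = 9
v^2 = 41 - 9 = 32


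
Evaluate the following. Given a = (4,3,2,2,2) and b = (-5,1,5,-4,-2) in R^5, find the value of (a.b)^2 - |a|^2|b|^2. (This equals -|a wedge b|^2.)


a . b = 4*(-5) + 3*1 + 2*5 + 2*(-4) + 2*(-2)
= -20 + 3 + 10 + (-8) + (-4) = -19
|a|^2 = 4^2 + 3^2 + 2^2 + 2^2 + 2^2 = 37
|b|^2 = (-5)^2 + 1^2 + 5^2 + (-4)^2 + (-2)^2 = 71
(a.b)^2 = (-19)^2 = 361
|a|^2 * |b|^2 = 37 * 71 = 2627
Result = 361 - 2627 = -2266


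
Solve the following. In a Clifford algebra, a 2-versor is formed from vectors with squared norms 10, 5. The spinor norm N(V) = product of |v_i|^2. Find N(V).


Spinor norm N(V) = |v1|^2 * |v2|^2 * ... * |v2|^2
= 10 * 5
Running product: 10, 50
N(V) = 50


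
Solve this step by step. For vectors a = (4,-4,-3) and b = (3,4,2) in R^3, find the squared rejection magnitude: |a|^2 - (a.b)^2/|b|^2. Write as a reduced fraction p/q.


|a|^2 = 4^2 + (-4)^2 + (-3)^2 = 41
|b|^2 = 3^2 + 4^2 + 2^2 = 29
a . b = 4*3 + (-4)*4 + (-3)*2 = -10
(a.b)^2 = (-10)^2 = 100
|rej|^2 = 41 - 100/29
= (1189 - 100)/29
= 1089/29
In lowest terms: 1089/29


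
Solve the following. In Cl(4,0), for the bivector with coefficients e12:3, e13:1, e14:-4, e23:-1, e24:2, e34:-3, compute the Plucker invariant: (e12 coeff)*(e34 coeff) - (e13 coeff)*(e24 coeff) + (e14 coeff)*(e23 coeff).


Plucker relation: af - be + cd
a*f = 3*(-3) = -9
b*e = 1*2 = 2
c*d = (-4)*(-1) = 4
af - be + cd = -9 - 2 + 4
= -7


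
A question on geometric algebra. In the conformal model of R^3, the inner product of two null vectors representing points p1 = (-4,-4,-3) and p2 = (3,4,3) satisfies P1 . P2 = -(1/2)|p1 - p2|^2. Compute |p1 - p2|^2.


p1 - p2 = (-7, -8, -6)
|p1 - p2|^2 = (-7)^2 + (-8)^2 + (-6)^2
= 49 + 64 + 36
= 149


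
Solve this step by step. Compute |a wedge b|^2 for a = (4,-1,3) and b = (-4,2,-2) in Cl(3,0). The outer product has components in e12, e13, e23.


a wedge b = (a1*b2 - a2*b1)*e12 + (a1*b3 - a3*b1)*e13 + (a2*b3 - a3*b2)*e23
e12 coeff: 4*2 - (-1)*(-4) = 8 - 4 = 4
e13 coeff: 4*(-2) - 3*(-4) = -8 - (-12) = 4
e23 coeff: (-1)*(-2) - 3*2 = 2 - 6 = -4
|a wedge b|^2 = 4^2 + 4^2 + (-4)^2
= 16 + 16 + 16
= 48


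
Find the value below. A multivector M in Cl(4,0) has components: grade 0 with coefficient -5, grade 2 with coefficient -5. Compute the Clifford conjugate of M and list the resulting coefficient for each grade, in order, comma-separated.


Clifford conjugate sign for grade k: (-1)^(k(k+1)/2)
Grade 0: (-1)^(0*1/2) = (-1)^0 = 1, coeff -5 -> -5
Grade 2: (-1)^(2*3/2) = (-1)^3 = -1, coeff -5 -> 5
Conjugated coefficients: -5, 5


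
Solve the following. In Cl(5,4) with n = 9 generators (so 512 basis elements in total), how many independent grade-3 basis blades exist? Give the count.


Number of grade-k basis blades in Cl(p,q) with n = p + q is C(n, k).
n = 5 + 4 = 9
C(9, 3) = 9! / (3! * 6!)
= 362880 / (6 * 720)
= 84


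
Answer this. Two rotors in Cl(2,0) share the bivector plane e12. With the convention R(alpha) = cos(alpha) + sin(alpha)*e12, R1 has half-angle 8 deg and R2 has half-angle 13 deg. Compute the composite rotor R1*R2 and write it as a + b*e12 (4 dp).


Same-plane rotors commute and their half-angles add:
R1*R2 = cos(a1 + a2) + sin(a1 + a2)*e12.
a1 + a2 = 8 + 13 = 21 deg
cos(21 deg) = 0.9336
sin(21 deg) = 0.3584
R1*R2 = 0.9336 + 0.3584*e12


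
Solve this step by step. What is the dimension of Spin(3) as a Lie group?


Spin(n) double-covers SO(n); both have Lie algebra so(n) of dimension n(n-1)/2.
n = 3
n(n-1) = 3 * 2 = 6
dim Spin(3) = 6/2 = 3


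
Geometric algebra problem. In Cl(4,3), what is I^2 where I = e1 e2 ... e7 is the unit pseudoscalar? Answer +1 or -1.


The pseudoscalar I = e1...e_n (product of all n generators) of Cl(p,q) satisfies I^2 = (-1)^(q + n(n-1)/2).
p = 4, q = 3, n = p + q = 7
n(n-1)/2 = 7 * 6 / 2 = 21
Exponent = q + n(n-1)/2 = 3 + 21 = 24
I^2 = (-1)^24 = +1


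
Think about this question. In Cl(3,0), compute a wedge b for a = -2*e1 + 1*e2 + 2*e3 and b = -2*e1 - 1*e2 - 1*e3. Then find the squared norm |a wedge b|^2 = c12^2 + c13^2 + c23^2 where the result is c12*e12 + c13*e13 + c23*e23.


a wedge b = (a1*b2 - a2*b1)*e12 + (a1*b3 - a3*b1)*e13 + (a2*b3 - a3*b2)*e23
e12 coeff: (-2)*(-1) - 1*(-2) = 2 - (-2) = 4
e13 coeff: (-2)*(-1) - 2*(-2) = 2 - (-4) = 6
e23 coeff: 1*(-1) - 2*(-1) = -1 - (-2) = 1
|a wedge b|^2 = 4^2 + 6^2 + 1^2
= 16 + 36 + 1
= 53


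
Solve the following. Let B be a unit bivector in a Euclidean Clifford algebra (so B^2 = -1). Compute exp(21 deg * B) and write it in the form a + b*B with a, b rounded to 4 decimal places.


For a unit bivector B with B^2 = -1, the exponential series gives
e^(theta*B) = cos(theta) + sin(theta)*B (the GA analogue of Euler's formula).
theta = 21 degrees = 0.366519 rad
cos(21 deg) = 0.9336
sin(21 deg) = 0.3584
exp(theta*B) = 0.9336 + 0.3584*B


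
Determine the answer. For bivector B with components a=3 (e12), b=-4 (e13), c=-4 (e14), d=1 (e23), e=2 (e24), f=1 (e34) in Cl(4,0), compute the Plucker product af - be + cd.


Plucker relation: af - be + cd
a*f = 3*1 = 3
b*e = (-4)*2 = -8
c*d = (-4)*1 = -4
af - be + cd = 3 - (-8) + (-4)
= 7


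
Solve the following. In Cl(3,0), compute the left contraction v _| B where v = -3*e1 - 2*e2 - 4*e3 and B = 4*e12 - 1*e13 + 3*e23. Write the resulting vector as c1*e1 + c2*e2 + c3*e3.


Left contraction v _| B = <vB>_1 (grade-1 part of the geometric product vB).
Using e1_|e12 = e2, e2_|e12 = -e1, e1_|e13 = e3, e3_|e13 = -e1, e2_|e23 = e3, e3_|e23 = -e2:
e1 coeff: -v2*b12 - v3*b13 = -(-2)*(4) - (-4)*(-1) = 4
e2 coeff: v1*b12 - v3*b23 = (-3)*(4) - (-4)*(3) = 0
e3 coeff: v1*b13 + v2*b23 = (-3)*(-1) + (-2)*(3) = -3
v _| B = 4*e1 + 0*e2 - 3*e3


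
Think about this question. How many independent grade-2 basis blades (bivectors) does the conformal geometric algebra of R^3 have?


The conformal model of R^3 uses Cl(4,1) with m = 3 + 2 = 5 generators.
Number of grade-2 blades = C(m, 2) = C(5, 2)
= 5*4/2 = 10


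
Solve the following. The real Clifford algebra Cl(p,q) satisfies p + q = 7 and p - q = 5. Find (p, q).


We need p + q = 7 and p - q = 5.
Adding: 2p = 7 + 5 = 12, so p = 6.
Then q = 7 - 6 = 1.
(p, q) = (6, 1)


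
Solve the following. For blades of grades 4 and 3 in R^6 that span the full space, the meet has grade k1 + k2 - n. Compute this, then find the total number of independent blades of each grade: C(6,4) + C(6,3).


Meet grade = grade(A) + grade(B) - n
= 4 + 3 - 6 = 1
C(6,4) = 15
C(6,3) = 20
dim_A + dim_B = 15 + 20 = 35


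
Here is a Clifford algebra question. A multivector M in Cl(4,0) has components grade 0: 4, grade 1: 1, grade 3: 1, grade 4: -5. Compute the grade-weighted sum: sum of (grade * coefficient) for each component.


Grade-weighted sum = sum of grade_k * coefficient_k
0*4 = 0
1*1 = 1
3*1 = 3
4*(-5) = -20
Total = 0 + 1 + 3 + (-20) = -16


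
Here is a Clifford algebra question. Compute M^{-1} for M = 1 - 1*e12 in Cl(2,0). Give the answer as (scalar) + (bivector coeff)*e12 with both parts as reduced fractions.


M = 1 - 1*e12, where e12^2 = -1.
Since M commutes with its reverse ~M = a - b*e12, M * ~M = a^2 - b^2*e12^2 = a^2 + b^2.
So M^{-1} = ~M / (a^2 + b^2) = (a - b*e12)/(a^2 + b^2).
a^2 + b^2 = 1 + 1 = 2
Scalar part = 1/2 = 1/2
Bivector coeff = 1/2 = 1/2
M^{-1} = 1/2 + 1/2*e12


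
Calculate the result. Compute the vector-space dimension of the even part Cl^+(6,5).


Even subalgebra dimension = 2^(n-1)
n = 6 + 5 = 11
2^(11 - 1) = 2^10 = 1024
Verification: sum of C(11,k) for even k = 1 + 55 + 330 + 462 + 165 + 11 = 1024
Result = 1024


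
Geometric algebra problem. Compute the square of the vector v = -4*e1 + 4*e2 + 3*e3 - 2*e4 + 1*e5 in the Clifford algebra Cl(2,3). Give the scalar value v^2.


v^2 = sum of c_i^2 * e_i^2
Positive signature terms (e_i^2 = +1): (-4)^2 + 4^2 = 32
Negative signature terms (e_j^2 = -1): 3^2 + (-2)^2 + 1^2 = 14
v^2 = 32 - 14 = 18


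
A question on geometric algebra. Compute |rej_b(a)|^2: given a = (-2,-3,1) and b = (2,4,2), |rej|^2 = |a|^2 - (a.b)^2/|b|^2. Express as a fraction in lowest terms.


|a|^2 = (-2)^2 + (-3)^2 + 1^2 = 14
|b|^2 = 2^2 + 4^2 + 2^2 = 24
a . b = (-2)*2 + (-3)*4 + 1*2 = -14
(a.b)^2 = (-14)^2 = 196
|rej|^2 = 14 - 196/24
= (336 - 196)/24
= 140/24
In lowest terms: 35/6


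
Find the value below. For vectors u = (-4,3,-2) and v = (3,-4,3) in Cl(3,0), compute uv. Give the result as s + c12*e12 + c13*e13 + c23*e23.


In Cl(3,0): e_i^2 = 1, e_ie_j = -e_je_i for i != j.
Scalar part = u . v = (-4)*3 + 3*(-4) + (-2)*3
= -12 + (-12) + (-6) = -30
e12 coeff = (-4)*(-4) - 3*3 = 16 - 9 = 7
e13 coeff = (-4)*3 - (-2)*3 = -12 - (-6) = -6
e23 coeff = 3*3 - (-2)*(-4) = 9 - 8 = 1
uv = -30 + 7*e12 - 6*e13 + 1*e23


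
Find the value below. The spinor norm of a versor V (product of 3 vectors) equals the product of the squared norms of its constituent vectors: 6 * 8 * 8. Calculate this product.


Spinor norm N(V) = |v1|^2 * |v2|^2 * ... * |v3|^2
= 6 * 8 * 8
Running product: 6, 48, 384
N(V) = 384


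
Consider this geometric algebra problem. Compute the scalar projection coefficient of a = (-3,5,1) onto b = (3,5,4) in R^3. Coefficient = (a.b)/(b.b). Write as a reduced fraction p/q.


Projection coefficient = (a . b) / (b . b)
a . b = (-3)*3 + 5*5 + 1*4
= -9 + 25 + 4 = 20
b . b = 3^2 + 5^2 + 4^2
= 9 + 25 + 16 = 50
Coefficient = 20/50
In lowest terms: 2/5


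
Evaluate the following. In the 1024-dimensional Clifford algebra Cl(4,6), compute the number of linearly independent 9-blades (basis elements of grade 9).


Number of grade-k basis blades in Cl(p,q) with n = p + q is C(n, k).
n = 4 + 6 = 10
C(10, 9) = 10! / (9! * 1!)
= 3628800 / (362880 * 1)
= 10


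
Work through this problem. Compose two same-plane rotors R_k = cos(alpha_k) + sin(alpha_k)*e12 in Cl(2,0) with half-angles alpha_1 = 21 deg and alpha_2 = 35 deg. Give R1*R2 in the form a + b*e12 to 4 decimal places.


Same-plane rotors commute and their half-angles add:
R1*R2 = cos(a1 + a2) + sin(a1 + a2)*e12.
a1 + a2 = 21 + 35 = 56 deg
cos(56 deg) = 0.5592
sin(56 deg) = 0.8290
R1*R2 = 0.5592 + 0.8290*e12


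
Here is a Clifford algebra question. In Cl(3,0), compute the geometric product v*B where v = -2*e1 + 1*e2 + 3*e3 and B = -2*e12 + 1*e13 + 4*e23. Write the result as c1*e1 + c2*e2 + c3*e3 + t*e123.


vB has grade-1 (vector) and grade-3 (trivector) parts: vB = (v _| B) + (v ^ B).
Vector part <vB>_1:
  e1: -v2*b12 - v3*b13 = -(1)*(-2) - (3)*(1) = -1
  e2: v1*b12 - v3*b23 = (-2)*(-2) - (3)*(4) = -8
  e3: v1*b13 + v2*b23 = (-2)*(1) + (1)*(4) = 2
Trivector part <vB>_3:
  e123: v1*b23 - v2*b13 + v3*b12 = (-2)*(4) - (1)*(1) + (3)*(-2) = -15
vB = -1*e1 - 8*e2 + 2*e3 - 15*e123


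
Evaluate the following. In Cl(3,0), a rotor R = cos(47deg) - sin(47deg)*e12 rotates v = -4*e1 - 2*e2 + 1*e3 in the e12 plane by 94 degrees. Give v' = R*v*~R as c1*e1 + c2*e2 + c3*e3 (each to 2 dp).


Rotor R = cos(47deg) - sin(47deg)*e12
Rotation angle theta = 2 * 47 = 94 degrees in the e12 plane (e1 -> e2).
The component perpendicular to the plane (e3) is invariant: v'_3 = v3 = 1.00
cos(94deg) = -0.0698, sin(94deg) = 0.9976
v'_1 = v1*cos(theta) - v2*sin(theta) = -4*(-0.0698) - (-2)*0.9976 = 2.27
v'_2 = v1*sin(theta) + v2*cos(theta) = -4*0.9976 + (-2)*(-0.0698) = -3.85
v' = 2.27*e1 - 3.85*e2 + 1.00*e3


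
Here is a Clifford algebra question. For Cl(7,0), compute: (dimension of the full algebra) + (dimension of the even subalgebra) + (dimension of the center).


n = 7 + 0 = 7
Total dim = 2^7 = 128
Even subalgebra dim = 2^6 = 64
n is odd, so center dim = 2
Sum = 128 + 64 + 2 = 194


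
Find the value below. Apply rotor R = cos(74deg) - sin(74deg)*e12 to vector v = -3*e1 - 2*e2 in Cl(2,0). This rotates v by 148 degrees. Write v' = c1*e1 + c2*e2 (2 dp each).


Rotor R = cos(74deg) - sin(74deg)*e12
Rotation angle theta = 2 * 74 = 148 degrees
v' = R*v*~R rotates v by theta.
cos(148deg) = -0.8480, sin(148deg) = 0.5299
v'_1 = -3*cos(148deg) - (-2)*sin(148deg)
= -3*(-0.8480) - (-2)*0.5299
= 3.60
v'_2 = -3*sin(148deg) + (-2)*cos(148deg)
= -3*0.5299 + (-2)*(-0.8480)
= 0.11
v' = 3.60*e1 + 0.11*e2


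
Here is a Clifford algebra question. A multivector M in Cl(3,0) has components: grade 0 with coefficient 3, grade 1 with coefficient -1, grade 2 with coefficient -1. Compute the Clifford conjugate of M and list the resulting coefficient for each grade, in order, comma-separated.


Clifford conjugate sign for grade k: (-1)^(k(k+1)/2)
Grade 0: (-1)^(0*1/2) = (-1)^0 = 1, coeff 3 -> 3
Grade 1: (-1)^(1*2/2) = (-1)^1 = -1, coeff -1 -> 1
Grade 2: (-1)^(2*3/2) = (-1)^3 = -1, coeff -1 -> 1
Conjugated coefficients: 3, 1, 1


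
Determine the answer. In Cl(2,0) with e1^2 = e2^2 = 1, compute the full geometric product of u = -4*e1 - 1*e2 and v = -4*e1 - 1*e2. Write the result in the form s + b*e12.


Expand: (-4*e1 - 1*e2)(-4*e1 - 1*e2)
= (-4)*(-4)*e1e1 + (-4)*(-1)*e1e2 + (-1)*(-4)*e2e1 + (-1)*(-1)*e2e2
Using e1^2 = e2^2 = 1, e2e1 = -e1e2:
Scalar part s = (-4)*(-4) + (-1)*(-1) = 16 + 1 = 17
Bivector part b = (-4)*(-1) - (-1)*(-4) = 4 - 4 = 0
uv = 17 + 0*e12


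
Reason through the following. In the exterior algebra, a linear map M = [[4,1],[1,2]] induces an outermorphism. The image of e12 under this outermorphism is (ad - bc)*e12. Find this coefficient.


The outermorphism of a linear map f sends e1^e2 to f(e1)^f(e2).
f(e1) = 4*e1 + 1*e2
f(e2) = 1*e1 + 2*e2
f(e1) ^ f(e2) = (4*e1 + 1*e2) ^ (1*e1 + 2*e2)
= 4*2*e12 + 1*1*e21
= (8 - 1)*e12
= 7*e12
Coefficient = 7


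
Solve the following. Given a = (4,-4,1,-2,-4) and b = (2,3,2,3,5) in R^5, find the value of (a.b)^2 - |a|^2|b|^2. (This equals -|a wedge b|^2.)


a . b = 4*2 + (-4)*3 + 1*2 + (-2)*3 + (-4)*5
= 8 + (-12) + 2 + (-6) + (-20) = -28
|a|^2 = 4^2 + (-4)^2 + 1^2 + (-2)^2 + (-4)^2 = 53
|b|^2 = 2^2 + 3^2 + 2^2 + 3^2 + 5^2 = 51
(a.b)^2 = (-28)^2 = 784
|a|^2 * |b|^2 = 53 * 51 = 2703
Result = 784 - 2703 = -1919


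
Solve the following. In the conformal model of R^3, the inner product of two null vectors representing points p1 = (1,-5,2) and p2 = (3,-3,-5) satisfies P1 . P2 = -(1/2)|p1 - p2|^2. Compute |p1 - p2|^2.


p1 - p2 = (-2, -2, 7)
|p1 - p2|^2 = (-2)^2 + (-2)^2 + 7^2
= 4 + 4 + 49
= 57


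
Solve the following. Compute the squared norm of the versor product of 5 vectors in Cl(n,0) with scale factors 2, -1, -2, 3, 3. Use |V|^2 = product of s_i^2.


Each vector v_i has |v_i|^2 = s_i^2
Squared scales: 2^2 = 4, (-1)^2 = 1, (-2)^2 = 4, 3^2 = 9, 3^2 = 9
|V|^2 = 4 * 1 * 4 * 9 * 9
= 1296


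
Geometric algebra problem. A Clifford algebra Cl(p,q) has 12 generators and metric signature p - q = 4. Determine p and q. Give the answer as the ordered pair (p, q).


We need p + q = 12 and p - q = 4.
Adding: 2p = 12 + 4 = 16, so p = 8.
Then q = 12 - 8 = 4.
(p, q) = (8, 4)


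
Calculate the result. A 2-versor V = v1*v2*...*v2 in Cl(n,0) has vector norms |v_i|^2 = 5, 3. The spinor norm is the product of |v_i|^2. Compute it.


Spinor norm N(V) = |v1|^2 * |v2|^2 * ... * |v2|^2
= 5 * 3
Running product: 5, 15
N(V) = 15


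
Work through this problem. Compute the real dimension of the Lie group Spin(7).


Spin(n) double-covers SO(n); both have Lie algebra so(n) of dimension n(n-1)/2.
n = 7
n(n-1) = 7 * 6 = 42
dim Spin(7) = 42/2 = 21


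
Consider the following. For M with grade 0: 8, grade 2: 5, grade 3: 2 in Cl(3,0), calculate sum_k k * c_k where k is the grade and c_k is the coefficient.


Grade-weighted sum = sum of grade_k * coefficient_k
0*8 = 0
2*5 = 10
3*2 = 6
Total = 0 + 10 + 6 = 16


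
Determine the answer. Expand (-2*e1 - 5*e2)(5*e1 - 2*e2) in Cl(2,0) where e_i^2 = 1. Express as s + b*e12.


Expand: (-2*e1 - 5*e2)(5*e1 - 2*e2)
= (-2)*5*e1e1 + (-2)*(-2)*e1e2 + (-5)*5*e2e1 + (-5)*(-2)*e2e2
Using e1^2 = e2^2 = 1, e2e1 = -e1e2:
Scalar part s = (-2)*5 + (-5)*(-2) = -10 + 10 = 0
Bivector part b = (-2)*(-2) - (-5)*5 = 4 - (-25) = 29
uv = 0 + 29*e12


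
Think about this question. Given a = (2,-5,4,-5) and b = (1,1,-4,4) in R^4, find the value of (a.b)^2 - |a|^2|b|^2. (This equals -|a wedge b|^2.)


a . b = 2*1 + (-5)*1 + 4*(-4) + (-5)*4
= 2 + (-5) + (-16) + (-20) = -39
|a|^2 = 2^2 + (-5)^2 + 4^2 + (-5)^2 = 70
|b|^2 = 1^2 + 1^2 + (-4)^2 + 4^2 = 34
(a.b)^2 = (-39)^2 = 1521
|a|^2 * |b|^2 = 70 * 34 = 2380
Result = 1521 - 2380 = -859


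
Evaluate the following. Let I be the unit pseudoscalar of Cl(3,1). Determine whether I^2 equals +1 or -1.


The pseudoscalar I = e1...e_n (product of all n generators) of Cl(p,q) satisfies I^2 = (-1)^(q + n(n-1)/2).
p = 3, q = 1, n = p + q = 4
n(n-1)/2 = 4 * 3 / 2 = 6
Exponent = q + n(n-1)/2 = 1 + 6 = 7
I^2 = (-1)^7 = -1


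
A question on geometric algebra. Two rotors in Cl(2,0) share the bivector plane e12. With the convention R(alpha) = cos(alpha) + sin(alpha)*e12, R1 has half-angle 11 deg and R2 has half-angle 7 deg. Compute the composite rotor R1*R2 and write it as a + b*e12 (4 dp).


Same-plane rotors commute and their half-angles add:
R1*R2 = cos(a1 + a2) + sin(a1 + a2)*e12.
a1 + a2 = 11 + 7 = 18 deg
cos(18 deg) = 0.9511
sin(18 deg) = 0.3090
R1*R2 = 0.9511 + 0.3090*e12


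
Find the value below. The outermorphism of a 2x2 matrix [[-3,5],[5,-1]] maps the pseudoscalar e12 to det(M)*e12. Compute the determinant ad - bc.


The outermorphism of a linear map f sends e1^e2 to f(e1)^f(e2).
f(e1) = -3*e1 + 5*e2
f(e2) = 5*e1 - 1*e2
f(e1) ^ f(e2) = (-3*e1 + 5*e2) ^ (5*e1 - 1*e2)
= (-3)*(-1)*e12 + 5*5*e21
= (3 - 25)*e12
= -22*e12
Coefficient = -22


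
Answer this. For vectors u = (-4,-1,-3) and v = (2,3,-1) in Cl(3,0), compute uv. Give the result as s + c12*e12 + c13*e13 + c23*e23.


In Cl(3,0): e_i^2 = 1, e_ie_j = -e_je_i for i != j.
Scalar part = u . v = (-4)*2 + (-1)*3 + (-3)*(-1)
= -8 + (-3) + 3 = -8
e12 coeff = (-4)*3 - (-1)*2 = -12 - (-2) = -10
e13 coeff = (-4)*(-1) - (-3)*2 = 4 - (-6) = 10
e23 coeff = (-1)*(-1) - (-3)*3 = 1 - (-9) = 10
uv = -8 - 10*e12 + 10*e13 + 10*e23


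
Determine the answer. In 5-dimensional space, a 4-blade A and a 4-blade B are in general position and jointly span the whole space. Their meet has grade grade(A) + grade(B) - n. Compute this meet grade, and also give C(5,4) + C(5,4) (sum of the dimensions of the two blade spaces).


Meet grade = grade(A) + grade(B) - n
= 4 + 4 - 5 = 3
C(5,4) = 5
C(5,4) = 5
dim_A + dim_B = 5 + 5 = 10


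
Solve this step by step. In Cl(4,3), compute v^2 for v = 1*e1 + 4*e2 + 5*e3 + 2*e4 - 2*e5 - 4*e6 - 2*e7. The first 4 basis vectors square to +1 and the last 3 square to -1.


v^2 = sum of c_i^2 * e_i^2
Positive signature terms (e_i^2 = +1): 1^2 + 4^2 + 5^2 + 2^2 = 46
Negative signature terms (e_j^2 = -1): (-2)^2 + (-4)^2 + (-2)^2 = 24
v^2 = 46 - 24 = 22


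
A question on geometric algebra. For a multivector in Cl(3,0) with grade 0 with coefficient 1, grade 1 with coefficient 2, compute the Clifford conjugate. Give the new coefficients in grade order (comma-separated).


Clifford conjugate sign for grade k: (-1)^(k(k+1)/2)
Grade 0: (-1)^(0*1/2) = (-1)^0 = 1, coeff 1 -> 1
Grade 1: (-1)^(1*2/2) = (-1)^1 = -1, coeff 2 -> -2
Conjugated coefficients: 1, -2


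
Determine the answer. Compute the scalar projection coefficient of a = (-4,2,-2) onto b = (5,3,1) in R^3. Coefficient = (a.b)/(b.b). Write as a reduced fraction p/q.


Projection coefficient = (a . b) / (b . b)
a . b = (-4)*5 + 2*3 + (-2)*1
= -20 + 6 + (-2) = -16
b . b = 5^2 + 3^2 + 1^2
= 25 + 9 + 1 = 35
Coefficient = -16/35
In lowest terms: -16/35


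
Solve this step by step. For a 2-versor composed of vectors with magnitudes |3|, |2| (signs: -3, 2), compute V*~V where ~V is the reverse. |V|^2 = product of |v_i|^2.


Each vector v_i has |v_i|^2 = s_i^2
Squared scales: (-3)^2 = 9, 2^2 = 4
|V|^2 = 9 * 4
= 36


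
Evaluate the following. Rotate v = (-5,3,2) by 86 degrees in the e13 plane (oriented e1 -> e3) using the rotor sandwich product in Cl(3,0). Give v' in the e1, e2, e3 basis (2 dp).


Rotor R = cos(43deg) - sin(43deg)*e13
Rotation angle theta = 2 * 43 = 86 degrees in the e13 plane (e1 -> e3).
The component perpendicular to the plane (e2) is invariant: v'_2 = v2 = 3.00
cos(86deg) = 0.0698, sin(86deg) = 0.9976
v'_1 = v1*cos(theta) - v3*sin(theta) = -5*0.0698 - 2*0.9976 = -2.34
v'_3 = v1*sin(theta) + v3*cos(theta) = -5*0.9976 + 2*0.0698 = -4.85
v' = -2.34*e1 + 3.00*e2 - 4.85*e3


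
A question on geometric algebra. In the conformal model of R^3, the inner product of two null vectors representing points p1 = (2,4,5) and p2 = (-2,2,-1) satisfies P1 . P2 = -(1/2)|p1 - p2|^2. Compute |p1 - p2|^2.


p1 - p2 = (4, 2, 6)
|p1 - p2|^2 = 4^2 + 2^2 + 6^2
= 16 + 4 + 36
= 56


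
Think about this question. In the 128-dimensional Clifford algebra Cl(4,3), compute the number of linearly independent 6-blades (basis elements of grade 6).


Number of grade-k basis blades in Cl(p,q) with n = p + q is C(n, k).
n = 4 + 3 = 7
C(7, 6) = 7! / (6! * 1!)
= 5040 / (720 * 1)
= 7


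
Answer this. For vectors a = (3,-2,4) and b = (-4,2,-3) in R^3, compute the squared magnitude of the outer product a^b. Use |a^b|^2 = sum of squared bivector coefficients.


a wedge b = (a1*b2 - a2*b1)*e12 + (a1*b3 - a3*b1)*e13 + (a2*b3 - a3*b2)*e23
e12 coeff: 3*2 - (-2)*(-4) = 6 - 8 = -2
e13 coeff: 3*(-3) - 4*(-4) = -9 - (-16) = 7
e23 coeff: (-2)*(-3) - 4*2 = 6 - 8 = -2
|a wedge b|^2 = (-2)^2 + 7^2 + (-2)^2
= 4 + 49 + 4
= 57


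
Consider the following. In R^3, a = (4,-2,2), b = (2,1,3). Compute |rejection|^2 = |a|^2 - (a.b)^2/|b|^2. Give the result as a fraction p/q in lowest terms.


|a|^2 = 4^2 + (-2)^2 + 2^2 = 24
|b|^2 = 2^2 + 1^2 + 3^2 = 14
a . b = 4*2 + (-2)*1 + 2*3 = 12
(a.b)^2 = 12^2 = 144
|rej|^2 = 24 - 144/14
= (336 - 144)/14
= 192/14
In lowest terms: 96/7


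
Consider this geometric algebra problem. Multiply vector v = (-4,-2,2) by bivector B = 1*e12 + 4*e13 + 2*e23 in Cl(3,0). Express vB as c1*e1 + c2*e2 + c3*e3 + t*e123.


vB has grade-1 (vector) and grade-3 (trivector) parts: vB = (v _| B) + (v ^ B).
Vector part <vB>_1:
  e1: -v2*b12 - v3*b13 = -(-2)*(1) - (2)*(4) = -6
  e2: v1*b12 - v3*b23 = (-4)*(1) - (2)*(2) = -8
  e3: v1*b13 + v2*b23 = (-4)*(4) + (-2)*(2) = -20
Trivector part <vB>_3:
  e123: v1*b23 - v2*b13 + v3*b12 = (-4)*(2) - (-2)*(4) + (2)*(1) = 2
vB = -6*e1 - 8*e2 - 20*e3 + 2*e123


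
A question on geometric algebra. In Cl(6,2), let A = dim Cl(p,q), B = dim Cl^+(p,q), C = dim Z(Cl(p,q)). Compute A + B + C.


n = 6 + 2 = 8
Total dim = 2^8 = 256
Even subalgebra dim = 2^7 = 128
n is even, so center dim = 1
Sum = 256 + 128 + 1 = 385


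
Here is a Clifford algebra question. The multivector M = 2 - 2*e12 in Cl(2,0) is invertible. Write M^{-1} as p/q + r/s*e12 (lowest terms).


M = 2 - 2*e12, where e12^2 = -1.
Since M commutes with its reverse ~M = a - b*e12, M * ~M = a^2 - b^2*e12^2 = a^2 + b^2.
So M^{-1} = ~M / (a^2 + b^2) = (a - b*e12)/(a^2 + b^2).
a^2 + b^2 = 4 + 4 = 8
Scalar part = 2/8 = 1/4
Bivector coeff = 2/8 = 1/4
M^{-1} = 1/4 + 1/4*e12


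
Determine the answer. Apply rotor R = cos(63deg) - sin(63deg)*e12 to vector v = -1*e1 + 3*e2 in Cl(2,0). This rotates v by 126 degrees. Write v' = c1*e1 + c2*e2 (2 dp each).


Rotor R = cos(63deg) - sin(63deg)*e12
Rotation angle theta = 2 * 63 = 126 degrees
v' = R*v*~R rotates v by theta.
cos(126deg) = -0.5878, sin(126deg) = 0.8090
v'_1 = -1*cos(126deg) - 3*sin(126deg)
= -1*(-0.5878) - 3*0.8090
= -1.84
v'_2 = -1*sin(126deg) + 3*cos(126deg)
= -1*0.8090 + 3*(-0.5878)
= -2.57
v' = -1.84*e1 - 2.57*e2


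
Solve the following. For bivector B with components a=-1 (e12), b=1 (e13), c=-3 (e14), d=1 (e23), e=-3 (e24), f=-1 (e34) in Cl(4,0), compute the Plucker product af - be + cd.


Plucker relation: af - be + cd
a*f = (-1)*(-1) = 1
b*e = 1*(-3) = -3
c*d = (-3)*1 = -3
af - be + cd = 1 - (-3) + (-3)
= 1


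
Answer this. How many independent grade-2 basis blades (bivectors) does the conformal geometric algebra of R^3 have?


The conformal model of R^3 uses Cl(4,1) with m = 3 + 2 = 5 generators.
Number of grade-2 blades = C(m, 2) = C(5, 2)
= 5*4/2 = 10


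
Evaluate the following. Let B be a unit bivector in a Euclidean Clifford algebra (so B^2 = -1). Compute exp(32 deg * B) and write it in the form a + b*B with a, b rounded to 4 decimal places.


For a unit bivector B with B^2 = -1, the exponential series gives
e^(theta*B) = cos(theta) + sin(theta)*B (the GA analogue of Euler's formula).
theta = 32 degrees = 0.558505 rad
cos(32 deg) = 0.8480
sin(32 deg) = 0.5299
exp(theta*B) = 0.8480 + 0.5299*B


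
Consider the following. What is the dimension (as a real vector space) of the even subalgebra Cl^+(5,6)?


Even subalgebra dimension = 2^(n-1)
n = 5 + 6 = 11
2^(11 - 1) = 2^10 = 1024
Verification: sum of C(11,k) for even k = 1 + 55 + 330 + 462 + 165 + 11 = 1024
Result = 1024


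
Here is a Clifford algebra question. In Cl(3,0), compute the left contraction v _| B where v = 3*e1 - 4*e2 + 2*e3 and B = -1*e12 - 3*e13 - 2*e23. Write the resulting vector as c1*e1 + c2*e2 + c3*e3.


Left contraction v _| B = <vB>_1 (grade-1 part of the geometric product vB).
Using e1_|e12 = e2, e2_|e12 = -e1, e1_|e13 = e3, e3_|e13 = -e1, e2_|e23 = e3, e3_|e23 = -e2:
e1 coeff: -v2*b12 - v3*b13 = -(-4)*(-1) - (2)*(-3) = 2
e2 coeff: v1*b12 - v3*b23 = (3)*(-1) - (2)*(-2) = 1
e3 coeff: v1*b13 + v2*b23 = (3)*(-3) + (-4)*(-2) = -1
v _| B = 2*e1 + 1*e2 - 1*e3


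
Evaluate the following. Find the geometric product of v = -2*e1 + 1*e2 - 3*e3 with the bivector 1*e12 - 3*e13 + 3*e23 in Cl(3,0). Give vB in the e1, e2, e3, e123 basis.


vB has grade-1 (vector) and grade-3 (trivector) parts: vB = (v _| B) + (v ^ B).
Vector part <vB>_1:
  e1: -v2*b12 - v3*b13 = -(1)*(1) - (-3)*(-3) = -10
  e2: v1*b12 - v3*b23 = (-2)*(1) - (-3)*(3) = 7
  e3: v1*b13 + v2*b23 = (-2)*(-3) + (1)*(3) = 9
Trivector part <vB>_3:
  e123: v1*b23 - v2*b13 + v3*b12 = (-2)*(3) - (1)*(-3) + (-3)*(1) = -6
vB = -10*e1 + 7*e2 + 9*e3 - 6*e123


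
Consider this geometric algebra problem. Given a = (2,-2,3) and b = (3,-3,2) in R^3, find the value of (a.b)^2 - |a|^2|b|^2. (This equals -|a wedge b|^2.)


a . b = 2*3 + (-2)*(-3) + 3*2
= 6 + 6 + 6 = 18
|a|^2 = 2^2 + (-2)^2 + 3^2 = 17
|b|^2 = 3^2 + (-3)^2 + 2^2 = 22
(a.b)^2 = 18^2 = 324
|a|^2 * |b|^2 = 17 * 22 = 374
Result = 324 - 374 = -50


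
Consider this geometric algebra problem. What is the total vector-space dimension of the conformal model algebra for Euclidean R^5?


The conformal model of R^5 uses Cl(6,1): the 5 Euclidean generators plus two extra orthogonal generators e+ (e+^2 = +1) and e- (e-^2 = -1), from which the null vectors e0, einf are built.
Number of generators m = 5 + 2 = 7.
dim Cl(p,q) = 2^m = 2^7 = 128


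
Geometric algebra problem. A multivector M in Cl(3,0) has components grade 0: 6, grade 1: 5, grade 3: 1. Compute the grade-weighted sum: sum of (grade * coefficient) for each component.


Grade-weighted sum = sum of grade_k * coefficient_k
0*6 = 0
1*5 = 5
3*1 = 3
Total = 0 + 5 + 3 = 8


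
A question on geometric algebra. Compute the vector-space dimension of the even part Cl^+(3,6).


Even subalgebra dimension = 2^(n-1)
n = 3 + 6 = 9
2^(9 - 1) = 2^8 = 256
Verification: sum of C(9,k) for even k = 1 + 36 + 126 + 84 + 9 = 256
Result = 256


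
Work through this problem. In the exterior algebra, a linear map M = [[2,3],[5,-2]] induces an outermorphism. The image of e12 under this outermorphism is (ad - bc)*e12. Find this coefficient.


The outermorphism of a linear map f sends e1^e2 to f(e1)^f(e2).
f(e1) = 2*e1 + 5*e2
f(e2) = 3*e1 - 2*e2
f(e1) ^ f(e2) = (2*e1 + 5*e2) ^ (3*e1 - 2*e2)
= 2*(-2)*e12 + 5*3*e21
= (-4 - 15)*e12
= -19*e12
Coefficient = -19


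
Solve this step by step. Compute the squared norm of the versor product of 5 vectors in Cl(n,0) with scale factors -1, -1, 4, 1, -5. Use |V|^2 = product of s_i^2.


Each vector v_i has |v_i|^2 = s_i^2
Squared scales: (-1)^2 = 1, (-1)^2 = 1, 4^2 = 16, 1^2 = 1, (-5)^2 = 25
|V|^2 = 1 * 1 * 16 * 1 * 25
= 400


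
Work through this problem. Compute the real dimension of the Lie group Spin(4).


Spin(n) double-covers SO(n); both have Lie algebra so(n) of dimension n(n-1)/2.
n = 4
n(n-1) = 4 * 3 = 12
dim Spin(4) = 12/2 = 6
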